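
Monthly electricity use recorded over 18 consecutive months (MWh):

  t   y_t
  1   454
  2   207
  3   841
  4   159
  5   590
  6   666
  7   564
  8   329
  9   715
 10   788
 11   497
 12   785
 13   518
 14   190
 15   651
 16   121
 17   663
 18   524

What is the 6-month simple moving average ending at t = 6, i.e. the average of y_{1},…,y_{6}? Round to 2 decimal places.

486.17

Sum of periods 1–6: 454 + 207 + 841 + 159 + 590 + 666 = 2917
Divide by 6: 2917 / 6 = 486.17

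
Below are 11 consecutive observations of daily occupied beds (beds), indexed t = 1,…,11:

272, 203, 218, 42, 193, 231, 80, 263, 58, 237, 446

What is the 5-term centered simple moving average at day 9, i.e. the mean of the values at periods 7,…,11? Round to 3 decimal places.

Sum of periods 7–11: 80 + 263 + 58 + 237 + 446 = 1084
Divide by 5: 1084 / 5 = 216.800

216.800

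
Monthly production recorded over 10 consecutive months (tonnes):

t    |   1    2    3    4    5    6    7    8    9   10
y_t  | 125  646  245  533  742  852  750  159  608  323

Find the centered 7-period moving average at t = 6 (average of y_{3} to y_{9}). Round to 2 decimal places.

555.57

Sum of periods 3–9: 245 + 533 + 742 + 852 + 750 + 159 + 608 = 3889
Divide by 7: 3889 / 7 = 555.57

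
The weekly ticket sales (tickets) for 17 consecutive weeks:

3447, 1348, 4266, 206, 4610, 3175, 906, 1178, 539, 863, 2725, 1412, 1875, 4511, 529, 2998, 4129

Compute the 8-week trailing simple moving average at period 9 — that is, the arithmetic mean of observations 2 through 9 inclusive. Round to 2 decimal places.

2028.50

Sum of periods 2–9: 1348 + 4266 + 206 + 4610 + 3175 + 906 + 1178 + 539 = 16228
Divide by 8: 16228 / 8 = 2028.50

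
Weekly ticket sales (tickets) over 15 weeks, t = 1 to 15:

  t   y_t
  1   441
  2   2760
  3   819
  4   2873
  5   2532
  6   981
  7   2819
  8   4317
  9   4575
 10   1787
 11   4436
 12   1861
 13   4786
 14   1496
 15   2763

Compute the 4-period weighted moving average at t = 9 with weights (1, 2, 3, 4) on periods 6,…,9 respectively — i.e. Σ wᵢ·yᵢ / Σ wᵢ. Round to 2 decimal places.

3787.00

Weighted sum: 1·981 + 2·2819 + 3·4317 + 4·4575 = 981 + 5638 + 12951 + 18300 = 37870
Weight total: 1 + 2 + 3 + 4 = 10
WMA = 37870 / 10 = 3787.00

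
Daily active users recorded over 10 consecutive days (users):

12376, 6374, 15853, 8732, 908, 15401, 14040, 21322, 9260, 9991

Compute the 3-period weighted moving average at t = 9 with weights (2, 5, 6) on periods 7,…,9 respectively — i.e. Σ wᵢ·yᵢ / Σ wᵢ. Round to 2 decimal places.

Weighted sum: 2·14040 + 5·21322 + 6·9260 = 28080 + 106610 + 55560 = 190250
Weight total: 2 + 5 + 6 = 13
WMA = 190250 / 13 = 14634.62

14634.62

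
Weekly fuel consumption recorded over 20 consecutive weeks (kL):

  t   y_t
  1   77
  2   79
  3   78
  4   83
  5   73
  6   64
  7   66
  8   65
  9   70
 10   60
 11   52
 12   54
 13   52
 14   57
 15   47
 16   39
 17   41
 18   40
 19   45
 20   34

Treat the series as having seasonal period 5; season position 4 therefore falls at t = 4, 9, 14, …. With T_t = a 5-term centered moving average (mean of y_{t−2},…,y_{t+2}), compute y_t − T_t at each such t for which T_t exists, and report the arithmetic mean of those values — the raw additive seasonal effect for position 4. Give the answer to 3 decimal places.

Season position 4 occurs at t = 4, 9, 14 (where T_t is defined).
t=4: T_4 = 75.40000; y_4 − T_4 = 83 − 75.40000 = 7.60000
t=9: T_9 = 62.60000; y_9 − T_9 = 70 − 62.60000 = 7.40000
t=14: T_14 = 49.80000; y_14 − T_14 = 57 − 49.80000 = 7.20000
Mean deviation: (7.60000 + 7.40000 + 7.20000) / 3 = 7.400

7.400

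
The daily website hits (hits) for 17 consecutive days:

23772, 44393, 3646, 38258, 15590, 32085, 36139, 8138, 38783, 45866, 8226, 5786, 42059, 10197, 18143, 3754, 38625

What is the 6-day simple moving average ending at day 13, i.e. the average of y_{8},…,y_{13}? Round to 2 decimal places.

Sum of periods 8–13: 8138 + 38783 + 45866 + 8226 + 5786 + 42059 = 148858
Divide by 6: 148858 / 6 = 24809.67

24809.67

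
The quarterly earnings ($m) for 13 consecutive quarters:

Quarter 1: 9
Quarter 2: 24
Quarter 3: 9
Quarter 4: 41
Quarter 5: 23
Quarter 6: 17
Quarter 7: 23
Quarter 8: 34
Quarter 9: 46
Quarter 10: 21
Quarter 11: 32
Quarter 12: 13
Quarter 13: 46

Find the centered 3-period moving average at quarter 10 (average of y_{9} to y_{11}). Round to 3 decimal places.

Sum of periods 9–11: 46 + 21 + 32 = 99
Divide by 3: 99 / 3 = 33.000

33.000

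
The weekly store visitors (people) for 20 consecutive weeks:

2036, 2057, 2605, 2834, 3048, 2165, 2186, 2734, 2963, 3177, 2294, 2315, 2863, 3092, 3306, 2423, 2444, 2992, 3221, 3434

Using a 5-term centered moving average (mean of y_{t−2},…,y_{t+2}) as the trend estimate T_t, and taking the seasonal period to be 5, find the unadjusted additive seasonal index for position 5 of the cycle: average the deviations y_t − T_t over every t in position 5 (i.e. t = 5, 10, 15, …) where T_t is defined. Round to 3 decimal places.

480.400

Season position 5 occurs at t = 5, 10, 15 (where T_t is defined).
t=5: T_5 = 2567.60000; y_5 − T_5 = 3048 − 2567.60000 = 480.40000
t=10: T_10 = 2696.60000; y_10 − T_10 = 3177 − 2696.60000 = 480.40000
t=15: T_15 = 2825.60000; y_15 − T_15 = 3306 − 2825.60000 = 480.40000
Mean deviation: (480.40000 + 480.40000 + 480.40000) / 3 = 480.400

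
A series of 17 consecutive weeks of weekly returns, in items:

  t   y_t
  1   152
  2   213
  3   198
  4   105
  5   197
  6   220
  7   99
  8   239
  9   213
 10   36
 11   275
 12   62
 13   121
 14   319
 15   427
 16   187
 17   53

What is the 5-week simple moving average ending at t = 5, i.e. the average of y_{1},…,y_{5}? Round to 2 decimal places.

Sum of periods 1–5: 152 + 213 + 198 + 105 + 197 = 865
Divide by 5: 865 / 5 = 173.00

173.00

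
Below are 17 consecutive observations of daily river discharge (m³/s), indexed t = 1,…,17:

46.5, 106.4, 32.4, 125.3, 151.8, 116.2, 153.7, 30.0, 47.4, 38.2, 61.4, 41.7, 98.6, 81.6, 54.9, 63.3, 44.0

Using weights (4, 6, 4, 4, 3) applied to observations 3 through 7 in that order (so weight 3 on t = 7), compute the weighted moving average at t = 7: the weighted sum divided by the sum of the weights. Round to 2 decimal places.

Weighted sum: 4·32.4 + 6·125.3 + 4·151.8 + 4·116.2 + 3·153.7 = 129.6 + 751.8 + 607.2 + 464.8 + 461.1 = 2414.5
Weight total: 4 + 6 + 4 + 4 + 3 = 21
WMA = 2414.5 / 21 = 114.98

114.98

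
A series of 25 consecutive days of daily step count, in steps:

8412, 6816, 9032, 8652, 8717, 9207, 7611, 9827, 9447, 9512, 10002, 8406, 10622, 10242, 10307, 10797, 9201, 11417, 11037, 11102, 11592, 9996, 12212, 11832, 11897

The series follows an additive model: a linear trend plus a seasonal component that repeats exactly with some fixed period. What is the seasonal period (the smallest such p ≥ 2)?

First differences y_{t+1} − y_t: -1596, 2216, -380, 65, 490, -1596, 2216, -380, 65, 490, -1596, 2216, …
The difference pattern repeats every 5 terms and not for any smaller step, so p = 5.

5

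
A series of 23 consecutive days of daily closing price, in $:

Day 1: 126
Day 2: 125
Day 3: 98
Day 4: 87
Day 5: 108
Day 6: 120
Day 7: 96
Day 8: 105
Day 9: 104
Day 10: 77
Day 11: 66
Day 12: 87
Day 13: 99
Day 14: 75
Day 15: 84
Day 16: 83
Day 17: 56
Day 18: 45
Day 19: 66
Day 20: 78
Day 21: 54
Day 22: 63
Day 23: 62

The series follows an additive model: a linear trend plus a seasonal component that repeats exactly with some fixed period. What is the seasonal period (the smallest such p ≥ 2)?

First differences y_{t+1} − y_t: -1, -27, -11, 21, 12, -24, 9, -1, -27, -11, 21, 12, -24, 9, -1, -27, …
The difference pattern repeats every 7 terms and not for any smaller step, so p = 7.

7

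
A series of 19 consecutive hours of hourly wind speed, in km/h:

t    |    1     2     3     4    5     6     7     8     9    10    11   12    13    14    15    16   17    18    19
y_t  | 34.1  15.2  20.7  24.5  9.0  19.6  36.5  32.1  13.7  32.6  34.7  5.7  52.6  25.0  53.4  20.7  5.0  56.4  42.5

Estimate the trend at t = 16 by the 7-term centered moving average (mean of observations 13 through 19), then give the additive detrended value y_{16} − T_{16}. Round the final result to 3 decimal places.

Trend T_16 = (52.6 + 25.0 + 53.4 + 20.7 + 5.0 + 56.4 + 42.5) / 7 = 255.6/7 = 36.51429
Detrended value: 20.7 − 36.51429 = -15.814

-15.814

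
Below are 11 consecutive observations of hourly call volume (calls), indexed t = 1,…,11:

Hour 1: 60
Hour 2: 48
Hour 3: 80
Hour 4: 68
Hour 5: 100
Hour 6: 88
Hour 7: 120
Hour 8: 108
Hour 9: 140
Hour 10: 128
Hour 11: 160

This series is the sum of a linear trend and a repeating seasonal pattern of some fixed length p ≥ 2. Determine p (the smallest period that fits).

2

First differences y_{t+1} − y_t: -12, 32, -12, 32, -12, 32, …
The difference pattern repeats every 2 terms and not for any smaller step, so p = 2.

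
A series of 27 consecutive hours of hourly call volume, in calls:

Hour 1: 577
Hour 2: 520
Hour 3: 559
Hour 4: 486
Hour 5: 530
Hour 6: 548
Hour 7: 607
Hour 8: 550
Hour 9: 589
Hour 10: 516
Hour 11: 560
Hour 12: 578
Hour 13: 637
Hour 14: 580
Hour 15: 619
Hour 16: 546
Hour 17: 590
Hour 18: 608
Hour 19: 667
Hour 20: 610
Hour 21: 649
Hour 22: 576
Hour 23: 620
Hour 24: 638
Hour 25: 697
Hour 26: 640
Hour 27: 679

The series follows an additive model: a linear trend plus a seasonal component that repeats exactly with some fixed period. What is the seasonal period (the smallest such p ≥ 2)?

6

First differences y_{t+1} − y_t: -57, 39, -73, 44, 18, 59, -57, 39, -73, 44, 18, 59, -57, 39, …
The difference pattern repeats every 6 terms and not for any smaller step, so p = 6.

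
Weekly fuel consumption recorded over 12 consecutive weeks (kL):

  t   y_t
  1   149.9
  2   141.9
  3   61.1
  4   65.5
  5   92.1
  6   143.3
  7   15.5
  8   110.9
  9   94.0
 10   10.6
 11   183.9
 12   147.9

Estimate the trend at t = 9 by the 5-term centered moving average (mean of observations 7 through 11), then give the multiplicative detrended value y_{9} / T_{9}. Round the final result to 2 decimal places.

1.13

Trend T_9 = (15.5 + 110.9 + 94.0 + 10.6 + 183.9) / 5 = 414.9/5 = 82.9800
Ratio to trend: 94.0 / 82.9800 = 1.13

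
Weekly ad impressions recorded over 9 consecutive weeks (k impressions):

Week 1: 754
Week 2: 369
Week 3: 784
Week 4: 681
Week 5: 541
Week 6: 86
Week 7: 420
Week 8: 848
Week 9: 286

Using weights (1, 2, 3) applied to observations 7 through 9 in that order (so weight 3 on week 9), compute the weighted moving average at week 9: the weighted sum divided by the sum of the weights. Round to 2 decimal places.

495.67

Weighted sum: 1·420 + 2·848 + 3·286 = 420 + 1696 + 858 = 2974
Weight total: 1 + 2 + 3 = 6
WMA = 2974 / 6 = 495.67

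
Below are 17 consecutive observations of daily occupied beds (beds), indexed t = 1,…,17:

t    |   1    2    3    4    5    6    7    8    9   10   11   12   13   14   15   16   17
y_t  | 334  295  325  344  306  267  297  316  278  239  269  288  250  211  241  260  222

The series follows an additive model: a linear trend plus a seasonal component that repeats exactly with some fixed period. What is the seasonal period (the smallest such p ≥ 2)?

First differences y_{t+1} − y_t: -39, 30, 19, -38, -39, 30, 19, -38, -39, 30, …
The difference pattern repeats every 4 terms and not for any smaller step, so p = 4.

4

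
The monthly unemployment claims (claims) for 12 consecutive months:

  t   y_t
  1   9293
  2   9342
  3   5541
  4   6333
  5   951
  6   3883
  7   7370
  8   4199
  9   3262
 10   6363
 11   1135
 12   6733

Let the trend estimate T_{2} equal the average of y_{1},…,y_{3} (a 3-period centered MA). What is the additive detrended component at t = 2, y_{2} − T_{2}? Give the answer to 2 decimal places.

1283.33

Trend T_2 = (9293 + 9342 + 5541) / 3 = 24176/3 = 8058.6667
Detrended value: 9342 − 8058.6667 = 1283.33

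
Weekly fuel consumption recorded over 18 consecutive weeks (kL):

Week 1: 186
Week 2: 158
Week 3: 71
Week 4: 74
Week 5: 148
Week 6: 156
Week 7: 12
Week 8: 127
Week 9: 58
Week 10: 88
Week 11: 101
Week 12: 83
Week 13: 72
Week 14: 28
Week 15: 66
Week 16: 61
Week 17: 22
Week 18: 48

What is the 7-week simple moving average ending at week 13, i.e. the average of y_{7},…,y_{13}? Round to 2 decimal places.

77.29

Sum of periods 7–13: 12 + 127 + 58 + 88 + 101 + 83 + 72 = 541
Divide by 7: 541 / 7 = 77.29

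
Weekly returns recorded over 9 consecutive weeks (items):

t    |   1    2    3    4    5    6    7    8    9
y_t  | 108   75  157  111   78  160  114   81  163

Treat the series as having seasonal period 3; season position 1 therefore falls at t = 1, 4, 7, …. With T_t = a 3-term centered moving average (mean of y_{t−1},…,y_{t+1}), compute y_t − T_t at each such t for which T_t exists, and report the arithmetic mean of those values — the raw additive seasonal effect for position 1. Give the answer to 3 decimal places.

-4.333

Season position 1 occurs at t = 4, 7 (where T_t is defined).
t=4: T_4 = 115.33333; y_4 − T_4 = 111 − 115.33333 = -4.33333
t=7: T_7 = 118.33333; y_7 − T_7 = 114 − 118.33333 = -4.33333
Mean deviation: (-4.33333 + -4.33333) / 2 = -4.333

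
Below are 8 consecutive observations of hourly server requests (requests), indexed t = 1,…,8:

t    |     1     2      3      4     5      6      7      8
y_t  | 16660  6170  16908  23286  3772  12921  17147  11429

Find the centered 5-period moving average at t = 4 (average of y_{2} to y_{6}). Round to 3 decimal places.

12611.400

Sum of periods 2–6: 6170 + 16908 + 23286 + 3772 + 12921 = 63057
Divide by 5: 63057 / 5 = 12611.400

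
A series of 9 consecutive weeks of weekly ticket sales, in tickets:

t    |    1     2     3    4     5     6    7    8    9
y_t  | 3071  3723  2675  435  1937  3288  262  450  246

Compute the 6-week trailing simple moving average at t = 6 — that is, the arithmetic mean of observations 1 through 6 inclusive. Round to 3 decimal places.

2521.500

Sum of periods 1–6: 3071 + 3723 + 2675 + 435 + 1937 + 3288 = 15129
Divide by 6: 15129 / 6 = 2521.500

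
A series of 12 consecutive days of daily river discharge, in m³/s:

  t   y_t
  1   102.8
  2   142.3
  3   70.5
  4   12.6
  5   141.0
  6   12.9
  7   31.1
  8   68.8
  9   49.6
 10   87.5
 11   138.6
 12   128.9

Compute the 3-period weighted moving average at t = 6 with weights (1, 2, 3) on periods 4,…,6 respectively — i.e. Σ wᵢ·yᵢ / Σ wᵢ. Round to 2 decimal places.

Weighted sum: 1·12.6 + 2·141.0 + 3·12.9 = 12.6 + 282.0 + 38.7 = 333.3
Weight total: 1 + 2 + 3 = 6
WMA = 333.3 / 6 = 55.55

55.55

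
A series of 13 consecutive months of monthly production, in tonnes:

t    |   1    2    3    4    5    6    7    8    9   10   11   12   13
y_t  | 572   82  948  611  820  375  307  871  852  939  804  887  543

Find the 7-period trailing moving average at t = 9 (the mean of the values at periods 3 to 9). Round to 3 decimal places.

683.429

Sum of periods 3–9: 948 + 611 + 820 + 375 + 307 + 871 + 852 = 4784
Divide by 7: 4784 / 7 = 683.429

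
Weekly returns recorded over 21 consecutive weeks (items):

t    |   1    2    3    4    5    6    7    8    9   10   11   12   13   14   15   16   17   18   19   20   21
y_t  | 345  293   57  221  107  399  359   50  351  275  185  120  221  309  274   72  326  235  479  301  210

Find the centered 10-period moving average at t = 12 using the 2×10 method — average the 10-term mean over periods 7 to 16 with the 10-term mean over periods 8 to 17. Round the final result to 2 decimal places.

219.95

Sum over 7–16: 359 + 50 + 351 + 275 + 185 + 120 + 221 + 309 + 274 + 72 = 2216
Sum over 8–17: 50 + 351 + 275 + 185 + 120 + 221 + 309 + 274 + 72 + 326 = 2183
CMA at t=12 = (2216 + 2183) / (2·10) = 4399 / 20 = 219.95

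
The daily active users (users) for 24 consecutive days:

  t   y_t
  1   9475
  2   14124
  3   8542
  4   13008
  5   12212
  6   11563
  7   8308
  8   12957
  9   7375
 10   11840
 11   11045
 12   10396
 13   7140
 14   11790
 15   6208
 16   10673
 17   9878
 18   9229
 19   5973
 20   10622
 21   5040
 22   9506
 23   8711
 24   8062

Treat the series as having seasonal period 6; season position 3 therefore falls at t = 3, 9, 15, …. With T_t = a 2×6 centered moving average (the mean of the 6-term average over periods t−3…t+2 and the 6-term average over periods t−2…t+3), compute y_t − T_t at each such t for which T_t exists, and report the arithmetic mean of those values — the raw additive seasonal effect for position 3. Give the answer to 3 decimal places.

-3042.528

Season position 3 occurs at t = 9, 15, 21 (where T_t is defined).
t=9: T_9 = 10417.41667; y_9 − T_9 = 7375 − 10417.41667 = -3042.41667
t=15: T_15 = 9250.25000; y_15 − T_15 = 6208 − 9250.25000 = -3042.25000
t=21: T_21 = 8082.91667; y_21 − T_21 = 5040 − 8082.91667 = -3042.91667
Mean deviation: (-3042.41667 + -3042.25000 + -3042.91667) / 3 = -3042.528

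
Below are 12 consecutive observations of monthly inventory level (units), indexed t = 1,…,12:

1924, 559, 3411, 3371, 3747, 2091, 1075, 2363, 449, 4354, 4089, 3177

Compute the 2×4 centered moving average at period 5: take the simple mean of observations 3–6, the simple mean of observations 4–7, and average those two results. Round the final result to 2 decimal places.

Sum over 3–6: 3411 + 3371 + 3747 + 2091 = 12620
Sum over 4–7: 3371 + 3747 + 2091 + 1075 = 10284
CMA at t=5 = (12620 + 10284) / (2·4) = 22904 / 8 = 2863.00

2863.00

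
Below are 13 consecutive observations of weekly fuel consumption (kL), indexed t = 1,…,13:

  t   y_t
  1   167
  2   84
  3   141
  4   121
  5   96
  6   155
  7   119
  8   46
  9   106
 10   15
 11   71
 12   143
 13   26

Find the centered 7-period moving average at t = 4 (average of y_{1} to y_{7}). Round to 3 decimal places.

Sum of periods 1–7: 167 + 84 + 141 + 121 + 96 + 155 + 119 = 883
Divide by 7: 883 / 7 = 126.143

126.143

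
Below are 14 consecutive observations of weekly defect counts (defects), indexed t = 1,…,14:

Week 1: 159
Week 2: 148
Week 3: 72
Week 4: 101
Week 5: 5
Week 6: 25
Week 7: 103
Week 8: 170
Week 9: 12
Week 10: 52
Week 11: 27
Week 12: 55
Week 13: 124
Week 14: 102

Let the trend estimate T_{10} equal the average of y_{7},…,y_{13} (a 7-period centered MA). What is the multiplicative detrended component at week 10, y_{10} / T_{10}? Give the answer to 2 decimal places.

0.67

Trend T_10 = (103 + 170 + 12 + 52 + 27 + 55 + 124) / 7 = 543/7 = 77.5714
Ratio to trend: 52 / 77.5714 = 0.67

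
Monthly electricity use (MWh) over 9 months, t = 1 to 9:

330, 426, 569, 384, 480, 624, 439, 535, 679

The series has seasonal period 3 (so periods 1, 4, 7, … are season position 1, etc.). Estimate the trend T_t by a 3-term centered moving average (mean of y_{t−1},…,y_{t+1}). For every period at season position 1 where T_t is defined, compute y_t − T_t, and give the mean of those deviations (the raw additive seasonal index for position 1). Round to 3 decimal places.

-93.667

Season position 1 occurs at t = 4, 7 (where T_t is defined).
t=4: T_4 = 477.66667; y_4 − T_4 = 384 − 477.66667 = -93.66667
t=7: T_7 = 532.66667; y_7 − T_7 = 439 − 532.66667 = -93.66667
Mean deviation: (-93.66667 + -93.66667) / 2 = -93.667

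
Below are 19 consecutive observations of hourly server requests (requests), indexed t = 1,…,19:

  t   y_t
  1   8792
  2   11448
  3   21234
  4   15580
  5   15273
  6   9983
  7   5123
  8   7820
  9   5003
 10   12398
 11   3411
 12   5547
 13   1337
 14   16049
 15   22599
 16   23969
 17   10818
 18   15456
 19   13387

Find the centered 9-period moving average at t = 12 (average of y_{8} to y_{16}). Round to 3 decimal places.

Sum of periods 8–16: 7820 + 5003 + 12398 + 3411 + 5547 + 1337 + 16049 + 22599 + 23969 = 98133
Divide by 9: 98133 / 9 = 10903.667

10903.667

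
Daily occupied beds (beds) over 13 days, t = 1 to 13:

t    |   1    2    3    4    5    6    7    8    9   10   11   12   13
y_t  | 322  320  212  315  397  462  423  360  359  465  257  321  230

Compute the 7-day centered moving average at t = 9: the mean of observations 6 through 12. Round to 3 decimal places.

378.143

Sum of periods 6–12: 462 + 423 + 360 + 359 + 465 + 257 + 321 = 2647
Divide by 7: 2647 / 7 = 378.143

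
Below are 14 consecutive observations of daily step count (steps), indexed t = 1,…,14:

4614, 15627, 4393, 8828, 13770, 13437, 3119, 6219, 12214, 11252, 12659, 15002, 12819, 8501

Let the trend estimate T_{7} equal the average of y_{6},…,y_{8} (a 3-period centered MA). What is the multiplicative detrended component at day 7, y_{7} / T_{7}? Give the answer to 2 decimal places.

Trend T_7 = (13437 + 3119 + 6219) / 3 = 22775/3 = 7591.6667
Ratio to trend: 3119 / 7591.6667 = 0.41

0.41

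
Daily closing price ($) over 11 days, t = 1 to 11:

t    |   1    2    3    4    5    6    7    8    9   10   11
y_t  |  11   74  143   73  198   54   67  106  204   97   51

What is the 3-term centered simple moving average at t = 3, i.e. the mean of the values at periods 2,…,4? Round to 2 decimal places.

96.67

Sum of periods 2–4: 74 + 143 + 73 = 290
Divide by 3: 290 / 3 = 96.67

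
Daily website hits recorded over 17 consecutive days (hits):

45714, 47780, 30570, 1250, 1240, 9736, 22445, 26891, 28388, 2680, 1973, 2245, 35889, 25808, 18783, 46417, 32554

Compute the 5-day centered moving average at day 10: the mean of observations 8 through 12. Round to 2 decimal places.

12435.40

Sum of periods 8–12: 26891 + 28388 + 2680 + 1973 + 2245 = 62177
Divide by 5: 62177 / 5 = 12435.40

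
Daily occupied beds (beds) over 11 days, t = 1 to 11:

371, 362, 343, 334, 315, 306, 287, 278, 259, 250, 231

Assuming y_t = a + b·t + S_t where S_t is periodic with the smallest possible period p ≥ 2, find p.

2

First differences y_{t+1} − y_t: -9, -19, -9, -19, -9, -19, …
The difference pattern repeats every 2 terms and not for any smaller step, so p = 2.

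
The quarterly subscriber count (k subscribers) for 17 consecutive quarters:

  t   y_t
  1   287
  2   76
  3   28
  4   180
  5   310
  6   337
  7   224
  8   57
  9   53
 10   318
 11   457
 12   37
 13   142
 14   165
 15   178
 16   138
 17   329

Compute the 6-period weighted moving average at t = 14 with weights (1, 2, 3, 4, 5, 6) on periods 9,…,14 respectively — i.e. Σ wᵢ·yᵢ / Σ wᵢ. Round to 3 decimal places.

Weighted sum: 1·53 + 2·318 + 3·457 + 4·37 + 5·142 + 6·165 = 53 + 636 + 1371 + 148 + 710 + 990 = 3908
Weight total: 1 + 2 + 3 + 4 + 5 + 6 = 21
WMA = 3908 / 21 = 186.095

186.095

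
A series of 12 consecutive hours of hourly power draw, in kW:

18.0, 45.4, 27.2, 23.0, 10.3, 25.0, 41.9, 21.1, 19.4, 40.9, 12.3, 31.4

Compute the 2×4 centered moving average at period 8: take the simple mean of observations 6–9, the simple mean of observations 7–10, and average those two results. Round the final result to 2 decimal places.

28.84

Sum over 6–9: 25.0 + 41.9 + 21.1 + 19.4 = 107.4
Sum over 7–10: 41.9 + 21.1 + 19.4 + 40.9 = 123.3
CMA at t=8 = (107.4 + 123.3) / (2·4) = 230.7 / 8 = 28.84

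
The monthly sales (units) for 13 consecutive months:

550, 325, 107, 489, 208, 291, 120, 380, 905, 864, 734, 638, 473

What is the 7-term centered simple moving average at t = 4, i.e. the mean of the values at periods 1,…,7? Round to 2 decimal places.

298.57

Sum of periods 1–7: 550 + 325 + 107 + 489 + 208 + 291 + 120 = 2090
Divide by 7: 2090 / 7 = 298.57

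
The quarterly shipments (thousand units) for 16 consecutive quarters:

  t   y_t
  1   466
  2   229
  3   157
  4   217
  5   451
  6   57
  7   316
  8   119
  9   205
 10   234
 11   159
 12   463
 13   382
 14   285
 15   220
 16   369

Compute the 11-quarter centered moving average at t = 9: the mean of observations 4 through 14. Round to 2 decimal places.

Sum of periods 4–14: 217 + 451 + 57 + 316 + 119 + 205 + 234 + 159 + 463 + 382 + 285 = 2888
Divide by 11: 2888 / 11 = 262.55

262.55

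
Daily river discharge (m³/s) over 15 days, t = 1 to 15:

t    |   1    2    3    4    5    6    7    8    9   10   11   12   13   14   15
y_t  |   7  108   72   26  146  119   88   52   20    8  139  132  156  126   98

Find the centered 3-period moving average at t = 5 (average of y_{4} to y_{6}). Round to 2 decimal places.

97.00

Sum of periods 4–6: 26 + 146 + 119 = 291
Divide by 3: 291 / 3 = 97.00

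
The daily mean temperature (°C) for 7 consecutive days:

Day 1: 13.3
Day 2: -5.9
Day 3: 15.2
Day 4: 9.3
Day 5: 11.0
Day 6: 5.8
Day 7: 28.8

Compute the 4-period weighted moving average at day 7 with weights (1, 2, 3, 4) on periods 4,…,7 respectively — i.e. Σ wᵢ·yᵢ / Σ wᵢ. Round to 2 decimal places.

Weighted sum: 1·9.3 + 2·11.0 + 3·5.8 + 4·28.8 = 9.3 + 22.0 + 17.4 + 115.2 = 163.9
Weight total: 1 + 2 + 3 + 4 = 10
WMA = 163.9 / 10 = 16.39

16.39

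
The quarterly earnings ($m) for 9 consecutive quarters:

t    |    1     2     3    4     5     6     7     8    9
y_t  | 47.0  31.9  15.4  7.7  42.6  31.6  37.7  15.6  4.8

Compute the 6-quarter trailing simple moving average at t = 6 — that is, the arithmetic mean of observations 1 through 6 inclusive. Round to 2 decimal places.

29.37

Sum of periods 1–6: 47.0 + 31.9 + 15.4 + 7.7 + 42.6 + 31.6 = 176.2
Divide by 6: 176.2 / 6 = 29.37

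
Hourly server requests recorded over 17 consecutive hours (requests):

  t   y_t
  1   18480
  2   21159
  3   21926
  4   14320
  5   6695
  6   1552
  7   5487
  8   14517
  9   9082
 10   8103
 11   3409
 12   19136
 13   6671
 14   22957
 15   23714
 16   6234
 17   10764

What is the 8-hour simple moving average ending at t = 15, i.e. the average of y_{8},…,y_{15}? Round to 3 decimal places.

13448.625

Sum of periods 8–15: 14517 + 9082 + 8103 + 3409 + 19136 + 6671 + 22957 + 23714 = 107589
Divide by 8: 107589 / 8 = 13448.625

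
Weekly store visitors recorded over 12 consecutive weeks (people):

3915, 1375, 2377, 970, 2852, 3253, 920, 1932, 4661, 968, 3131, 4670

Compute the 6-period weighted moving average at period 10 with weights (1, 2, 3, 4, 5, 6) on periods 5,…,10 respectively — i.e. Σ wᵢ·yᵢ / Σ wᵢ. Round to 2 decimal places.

2331.38

Weighted sum: 1·2852 + 2·3253 + 3·920 + 4·1932 + 5·4661 + 6·968 = 2852 + 6506 + 2760 + 7728 + 23305 + 5808 = 48959
Weight total: 1 + 2 + 3 + 4 + 5 + 6 = 21
WMA = 48959 / 21 = 2331.38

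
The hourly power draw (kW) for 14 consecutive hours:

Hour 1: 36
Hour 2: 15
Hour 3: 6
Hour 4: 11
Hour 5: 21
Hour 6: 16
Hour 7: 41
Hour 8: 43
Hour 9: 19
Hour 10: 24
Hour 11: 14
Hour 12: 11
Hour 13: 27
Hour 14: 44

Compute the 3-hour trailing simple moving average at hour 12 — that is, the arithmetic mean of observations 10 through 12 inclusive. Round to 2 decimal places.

16.33

Sum of periods 10–12: 24 + 14 + 11 = 49
Divide by 3: 49 / 3 = 16.33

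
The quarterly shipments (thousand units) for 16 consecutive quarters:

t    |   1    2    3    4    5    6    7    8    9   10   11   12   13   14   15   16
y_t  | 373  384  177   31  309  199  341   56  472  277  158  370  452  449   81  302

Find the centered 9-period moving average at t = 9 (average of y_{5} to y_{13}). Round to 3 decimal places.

292.667

Sum of periods 5–13: 309 + 199 + 341 + 56 + 472 + 277 + 158 + 370 + 452 = 2634
Divide by 9: 2634 / 9 = 292.667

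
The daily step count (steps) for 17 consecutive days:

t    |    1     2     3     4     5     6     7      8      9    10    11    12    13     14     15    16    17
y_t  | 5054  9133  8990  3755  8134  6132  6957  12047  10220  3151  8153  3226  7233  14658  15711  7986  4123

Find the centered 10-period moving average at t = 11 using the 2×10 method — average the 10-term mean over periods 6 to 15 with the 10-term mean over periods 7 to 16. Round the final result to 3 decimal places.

8841.500

Sum over 6–15: 6132 + 6957 + 12047 + 10220 + 3151 + 8153 + 3226 + 7233 + 14658 + 15711 = 87488
Sum over 7–16: 6957 + 12047 + 10220 + 3151 + 8153 + 3226 + 7233 + 14658 + 15711 + 7986 = 89342
CMA at t=11 = (87488 + 89342) / (2·10) = 176830 / 20 = 8841.500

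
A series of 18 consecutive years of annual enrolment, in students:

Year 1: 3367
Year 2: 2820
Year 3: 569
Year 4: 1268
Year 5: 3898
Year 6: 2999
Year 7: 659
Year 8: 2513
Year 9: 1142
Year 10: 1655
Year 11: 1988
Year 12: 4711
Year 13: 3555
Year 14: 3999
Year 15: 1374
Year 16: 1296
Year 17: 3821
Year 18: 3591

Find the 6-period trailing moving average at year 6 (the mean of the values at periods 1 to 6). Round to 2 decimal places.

2486.83

Sum of periods 1–6: 3367 + 2820 + 569 + 1268 + 3898 + 2999 = 14921
Divide by 6: 14921 / 6 = 2486.83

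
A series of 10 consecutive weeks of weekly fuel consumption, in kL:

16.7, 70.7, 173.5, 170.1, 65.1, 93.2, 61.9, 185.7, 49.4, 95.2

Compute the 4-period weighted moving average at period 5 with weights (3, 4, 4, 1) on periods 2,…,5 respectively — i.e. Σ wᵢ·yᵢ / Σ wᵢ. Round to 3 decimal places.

Weighted sum: 3·70.7 + 4·173.5 + 4·170.1 + 1·65.1 = 212.1 + 694.0 + 680.4 + 65.1 = 1651.6
Weight total: 3 + 4 + 4 + 1 = 12
WMA = 1651.6 / 12 = 137.633

137.633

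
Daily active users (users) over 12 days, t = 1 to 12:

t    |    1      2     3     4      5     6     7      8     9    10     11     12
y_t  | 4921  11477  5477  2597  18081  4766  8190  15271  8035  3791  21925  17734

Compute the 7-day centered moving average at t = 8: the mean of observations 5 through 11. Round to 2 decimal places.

11437.00

Sum of periods 5–11: 18081 + 4766 + 8190 + 15271 + 8035 + 3791 + 21925 = 80059
Divide by 7: 80059 / 7 = 11437.00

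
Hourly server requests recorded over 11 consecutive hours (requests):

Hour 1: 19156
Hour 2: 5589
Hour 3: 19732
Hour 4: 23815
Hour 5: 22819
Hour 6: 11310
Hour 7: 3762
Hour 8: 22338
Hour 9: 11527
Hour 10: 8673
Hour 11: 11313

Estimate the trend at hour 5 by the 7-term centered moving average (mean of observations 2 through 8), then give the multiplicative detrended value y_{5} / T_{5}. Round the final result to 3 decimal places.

1.461

Trend T_5 = (5589 + 19732 + 23815 + 22819 + 11310 + 3762 + 22338) / 7 = 109365/7 = 15623.57143
Ratio to trend: 22819 / 15623.57143 = 1.461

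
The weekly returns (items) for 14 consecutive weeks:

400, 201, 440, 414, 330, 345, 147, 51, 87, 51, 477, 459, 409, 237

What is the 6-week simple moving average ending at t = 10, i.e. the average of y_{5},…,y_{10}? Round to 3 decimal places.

168.500

Sum of periods 5–10: 330 + 345 + 147 + 51 + 87 + 51 = 1011
Divide by 6: 1011 / 6 = 168.500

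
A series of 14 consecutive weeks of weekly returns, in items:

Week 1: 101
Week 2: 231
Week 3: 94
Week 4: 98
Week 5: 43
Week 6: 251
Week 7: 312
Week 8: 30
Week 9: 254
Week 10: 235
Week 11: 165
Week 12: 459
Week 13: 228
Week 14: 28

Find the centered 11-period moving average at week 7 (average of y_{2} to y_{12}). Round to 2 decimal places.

197.45

Sum of periods 2–12: 231 + 94 + 98 + 43 + 251 + 312 + 30 + 254 + 235 + 165 + 459 = 2172
Divide by 11: 2172 / 11 = 197.45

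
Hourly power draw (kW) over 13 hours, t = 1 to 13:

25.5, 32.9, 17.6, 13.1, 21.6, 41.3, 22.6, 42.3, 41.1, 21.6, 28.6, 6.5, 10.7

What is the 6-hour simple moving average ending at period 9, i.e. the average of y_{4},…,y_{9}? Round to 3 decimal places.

Sum of periods 4–9: 13.1 + 21.6 + 41.3 + 22.6 + 42.3 + 41.1 = 182.0
Divide by 6: 182.0 / 6 = 30.333

30.333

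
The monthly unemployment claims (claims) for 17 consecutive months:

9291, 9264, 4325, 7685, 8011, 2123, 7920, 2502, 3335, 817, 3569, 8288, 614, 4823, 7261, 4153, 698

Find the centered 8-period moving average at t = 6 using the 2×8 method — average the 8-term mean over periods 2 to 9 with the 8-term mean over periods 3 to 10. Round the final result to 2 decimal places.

5117.69

Sum over 2–9: 9264 + 4325 + 7685 + 8011 + 2123 + 7920 + 2502 + 3335 = 45165
Sum over 3–10: 4325 + 7685 + 8011 + 2123 + 7920 + 2502 + 3335 + 817 = 36718
CMA at t=6 = (45165 + 36718) / (2·8) = 81883 / 16 = 5117.69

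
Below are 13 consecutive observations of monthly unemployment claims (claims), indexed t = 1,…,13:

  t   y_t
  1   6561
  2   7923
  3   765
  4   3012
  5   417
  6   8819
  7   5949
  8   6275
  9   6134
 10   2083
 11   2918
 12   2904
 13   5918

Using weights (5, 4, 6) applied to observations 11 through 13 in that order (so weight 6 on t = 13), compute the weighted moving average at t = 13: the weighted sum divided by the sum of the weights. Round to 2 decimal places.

4114.27

Weighted sum: 5·2918 + 4·2904 + 6·5918 = 14590 + 11616 + 35508 = 61714
Weight total: 5 + 4 + 6 = 15
WMA = 61714 / 15 = 4114.27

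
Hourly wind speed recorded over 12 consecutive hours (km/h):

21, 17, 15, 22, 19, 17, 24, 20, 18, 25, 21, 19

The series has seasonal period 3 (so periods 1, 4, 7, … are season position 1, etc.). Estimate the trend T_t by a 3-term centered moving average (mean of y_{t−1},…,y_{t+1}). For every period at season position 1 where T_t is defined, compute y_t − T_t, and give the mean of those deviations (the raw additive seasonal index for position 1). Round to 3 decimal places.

Season position 1 occurs at t = 4, 7, 10 (where T_t is defined).
t=4: T_4 = 18.66667; y_4 − T_4 = 22 − 18.66667 = 3.33333
t=7: T_7 = 20.33333; y_7 − T_7 = 24 − 20.33333 = 3.66667
t=10: T_10 = 21.33333; y_10 − T_10 = 25 − 21.33333 = 3.66667
Mean deviation: (3.33333 + 3.66667 + 3.66667) / 3 = 3.556

3.556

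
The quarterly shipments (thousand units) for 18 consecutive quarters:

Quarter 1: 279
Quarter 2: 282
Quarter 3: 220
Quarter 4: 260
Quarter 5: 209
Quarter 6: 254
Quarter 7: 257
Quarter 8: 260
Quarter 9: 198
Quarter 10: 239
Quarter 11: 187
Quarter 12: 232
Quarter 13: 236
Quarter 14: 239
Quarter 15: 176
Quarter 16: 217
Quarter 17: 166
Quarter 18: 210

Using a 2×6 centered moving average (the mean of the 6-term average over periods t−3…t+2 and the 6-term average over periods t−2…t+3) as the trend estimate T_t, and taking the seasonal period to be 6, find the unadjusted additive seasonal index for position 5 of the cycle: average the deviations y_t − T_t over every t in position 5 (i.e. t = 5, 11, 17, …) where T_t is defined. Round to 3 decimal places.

-36.375

Season position 5 occurs at t = 5, 11 (where T_t is defined).
t=5: T_5 = 245.16667; y_5 − T_5 = 209 − 245.16667 = -36.16667
t=11: T_11 = 223.58333; y_11 − T_11 = 187 − 223.58333 = -36.58333
Mean deviation: (-36.16667 + -36.58333) / 2 = -36.375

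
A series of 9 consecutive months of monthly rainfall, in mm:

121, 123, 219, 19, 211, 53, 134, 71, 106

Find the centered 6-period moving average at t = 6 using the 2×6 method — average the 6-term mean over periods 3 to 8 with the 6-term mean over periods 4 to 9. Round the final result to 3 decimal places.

108.417

Sum over 3–8: 219 + 19 + 211 + 53 + 134 + 71 = 707
Sum over 4–9: 19 + 211 + 53 + 134 + 71 + 106 = 594
CMA at t=6 = (707 + 594) / (2·6) = 1301 / 12 = 108.417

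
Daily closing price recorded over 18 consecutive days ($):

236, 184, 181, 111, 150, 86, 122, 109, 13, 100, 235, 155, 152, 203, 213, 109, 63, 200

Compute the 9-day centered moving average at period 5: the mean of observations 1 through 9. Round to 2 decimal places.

132.44

Sum of periods 1–9: 236 + 184 + 181 + 111 + 150 + 86 + 122 + 109 + 13 = 1192
Divide by 9: 1192 / 9 = 132.44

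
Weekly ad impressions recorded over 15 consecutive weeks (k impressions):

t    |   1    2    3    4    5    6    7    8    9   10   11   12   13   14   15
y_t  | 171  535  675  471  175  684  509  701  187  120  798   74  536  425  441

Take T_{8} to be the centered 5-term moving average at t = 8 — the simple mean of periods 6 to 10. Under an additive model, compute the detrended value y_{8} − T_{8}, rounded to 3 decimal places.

260.800

Trend T_8 = (684 + 509 + 701 + 187 + 120) / 5 = 2201/5 = 440.20000
Detrended value: 701 − 440.20000 = 260.800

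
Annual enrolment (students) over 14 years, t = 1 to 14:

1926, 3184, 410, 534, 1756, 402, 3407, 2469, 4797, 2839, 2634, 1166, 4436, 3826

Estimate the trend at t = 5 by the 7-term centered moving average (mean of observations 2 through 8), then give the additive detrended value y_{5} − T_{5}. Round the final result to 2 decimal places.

Trend T_5 = (3184 + 410 + 534 + 1756 + 402 + 3407 + 2469) / 7 = 12162/7 = 1737.4286
Detrended value: 1756 − 1737.4286 = 18.57

18.57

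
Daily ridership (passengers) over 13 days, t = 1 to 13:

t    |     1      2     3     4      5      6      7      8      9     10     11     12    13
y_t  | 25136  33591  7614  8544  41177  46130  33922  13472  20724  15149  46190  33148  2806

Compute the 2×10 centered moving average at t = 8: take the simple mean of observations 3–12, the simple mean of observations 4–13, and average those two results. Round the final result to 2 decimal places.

Sum over 3–12: 7614 + 8544 + 41177 + 46130 + 33922 + 13472 + 20724 + 15149 + 46190 + 33148 = 266070
Sum over 4–13: 8544 + 41177 + 46130 + 33922 + 13472 + 20724 + 15149 + 46190 + 33148 + 2806 = 261262
CMA at t=8 = (266070 + 261262) / (2·10) = 527332 / 20 = 26366.60

26366.60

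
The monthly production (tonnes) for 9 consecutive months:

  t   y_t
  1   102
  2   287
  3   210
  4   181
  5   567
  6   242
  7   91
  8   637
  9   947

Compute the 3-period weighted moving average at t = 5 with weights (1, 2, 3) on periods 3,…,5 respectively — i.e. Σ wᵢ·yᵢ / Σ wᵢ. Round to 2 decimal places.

378.83

Weighted sum: 1·210 + 2·181 + 3·567 = 210 + 362 + 1701 = 2273
Weight total: 1 + 2 + 3 = 6
WMA = 2273 / 6 = 378.83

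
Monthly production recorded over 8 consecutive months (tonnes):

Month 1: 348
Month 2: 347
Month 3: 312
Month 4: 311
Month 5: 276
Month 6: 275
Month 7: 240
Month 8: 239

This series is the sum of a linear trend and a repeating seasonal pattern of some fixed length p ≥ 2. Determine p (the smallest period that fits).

First differences y_{t+1} − y_t: -1, -35, -1, -35, -1, -35, …
The difference pattern repeats every 2 terms and not for any smaller step, so p = 2.

2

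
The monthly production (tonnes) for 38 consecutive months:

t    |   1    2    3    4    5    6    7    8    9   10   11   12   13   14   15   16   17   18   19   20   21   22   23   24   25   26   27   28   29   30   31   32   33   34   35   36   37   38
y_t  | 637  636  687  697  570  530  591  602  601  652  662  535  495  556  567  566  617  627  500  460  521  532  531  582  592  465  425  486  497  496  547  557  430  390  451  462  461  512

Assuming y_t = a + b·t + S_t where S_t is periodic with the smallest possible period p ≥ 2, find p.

7

First differences y_{t+1} − y_t: -1, 51, 10, -127, -40, 61, 11, -1, 51, 10, -127, -40, 61, 11, -1, 51, …
The difference pattern repeats every 7 terms and not for any smaller step, so p = 7.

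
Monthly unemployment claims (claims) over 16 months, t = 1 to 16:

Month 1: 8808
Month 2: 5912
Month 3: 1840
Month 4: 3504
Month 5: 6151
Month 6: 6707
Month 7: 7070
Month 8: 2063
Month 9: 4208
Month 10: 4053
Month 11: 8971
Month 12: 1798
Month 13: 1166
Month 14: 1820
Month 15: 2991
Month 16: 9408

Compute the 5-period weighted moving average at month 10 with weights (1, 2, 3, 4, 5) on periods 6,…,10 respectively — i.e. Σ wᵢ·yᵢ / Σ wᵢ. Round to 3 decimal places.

Weighted sum: 1·6707 + 2·7070 + 3·2063 + 4·4208 + 5·4053 = 6707 + 14140 + 6189 + 16832 + 20265 = 64133
Weight total: 1 + 2 + 3 + 4 + 5 = 15
WMA = 64133 / 15 = 4275.533

4275.533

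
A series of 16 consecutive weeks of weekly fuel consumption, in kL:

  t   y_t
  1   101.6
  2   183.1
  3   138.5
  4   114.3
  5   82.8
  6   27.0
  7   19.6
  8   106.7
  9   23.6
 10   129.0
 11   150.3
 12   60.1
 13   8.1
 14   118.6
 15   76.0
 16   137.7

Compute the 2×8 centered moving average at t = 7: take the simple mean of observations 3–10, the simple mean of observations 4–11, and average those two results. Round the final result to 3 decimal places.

Sum over 3–10: 138.5 + 114.3 + 82.8 + 27.0 + 19.6 + 106.7 + 23.6 + 129.0 = 641.5
Sum over 4–11: 114.3 + 82.8 + 27.0 + 19.6 + 106.7 + 23.6 + 129.0 + 150.3 = 653.3
CMA at t=7 = (641.5 + 653.3) / (2·8) = 1294.8 / 16 = 80.925

80.925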